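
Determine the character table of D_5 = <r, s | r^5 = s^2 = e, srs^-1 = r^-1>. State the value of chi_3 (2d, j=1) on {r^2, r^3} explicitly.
Conjugacy classes: {e} of size 1, {r^1, r^4} of size 2, {r^2, r^3} of size 2, {s, sr, ..., sr^4} of size 5.
Character table:
  irrep \ class              {e} (size 1)  {r^1, r^4} (size 2)  {r^2, r^3} (size 2)  {s, sr, ..., sr^4} (size 5)
  chi_1 (triv)               1             1                    1                    1                          
  chi_2 (sign: r->1, s->-1)  1             1                    1                    -1                         
  chi_3 (2d, j=1)            2             -1/2 + sqrt(5)/2     -sqrt(5)/2 - 1/2     0                          
  chi_4 (2d, j=2)            2             -sqrt(5)/2 - 1/2     -1/2 + sqrt(5)/2     0                          

Spot check: chi_3 (2d, j=1) on {r^2, r^3} = -sqrt(5)/2 - 1/2.

Derivation: D_5 has order 2*5 = 10 with 4 conjugacy classes, hence 4 irreducibles. Sum of squared dims 1 + 1 + 4 + 4 = 10 = |G|. Linear characters come from the abelianisation; the 2-dimensional irreps have character r^k -> 2*cos(2*pi*j*k/5), reflections -> 0.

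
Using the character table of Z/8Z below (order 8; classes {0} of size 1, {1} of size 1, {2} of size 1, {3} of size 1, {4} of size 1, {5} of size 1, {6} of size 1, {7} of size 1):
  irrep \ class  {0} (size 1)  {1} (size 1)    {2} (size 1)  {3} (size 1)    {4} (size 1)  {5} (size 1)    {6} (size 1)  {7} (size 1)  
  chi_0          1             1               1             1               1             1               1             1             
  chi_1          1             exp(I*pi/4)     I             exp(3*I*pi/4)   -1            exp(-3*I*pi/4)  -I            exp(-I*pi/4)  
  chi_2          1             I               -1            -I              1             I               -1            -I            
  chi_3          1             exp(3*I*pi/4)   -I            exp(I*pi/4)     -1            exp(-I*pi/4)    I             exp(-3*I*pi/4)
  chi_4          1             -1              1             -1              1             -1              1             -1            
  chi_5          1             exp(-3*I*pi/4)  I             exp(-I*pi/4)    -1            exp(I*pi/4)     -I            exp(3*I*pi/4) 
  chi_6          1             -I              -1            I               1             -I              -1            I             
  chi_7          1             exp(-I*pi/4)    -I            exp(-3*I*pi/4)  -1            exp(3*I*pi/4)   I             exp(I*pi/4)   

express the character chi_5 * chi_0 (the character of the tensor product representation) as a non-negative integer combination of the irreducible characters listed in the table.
chi_5 tensor chi_0 = chi_5 (all other irreducibles have multiplicity 0).

Details: The character of a tensor product is the pointwise product (chi_5 * chi_0)(C) = chi_5(C) * chi_0(C):
  {0}: (1)*(1), {1}: (exp(-3*I*pi/4))*(1), {2}: (I)*(1), {3}: (exp(-I*pi/4))*(1), {4}: (-1)*(1), {5}: (exp(I*pi/4))*(1), {6}: (-I)*(1), {7}: (exp(3*I*pi/4))*(1)
so (chi_5 * chi_0) takes values
  {0} -> 1, {1} -> exp(-3*I*pi/4), {2} -> I, {3} -> exp(-I*pi/4), {4} -> -1, {5} -> exp(I*pi/4), {6} -> -I, {7} -> exp(3*I*pi/4).
Now take the inner product of this character with each irreducible chi from the table, <chi_5*chi_0, chi> = (1/8) sum_C |C| (chi_5*chi_0)(C) conj(chi(C)):
  <chi_5*chi_0, chi_0> = (1/8)[1*(1)*conj(1) + 1*(exp(-3*I*pi/4))*conj(1) + 1*(I)*conj(1) + 1*(exp(-I*pi/4))*conj(1) + 1*(-1)*conj(1) + 1*(exp(I*pi/4))*conj(1) + 1*(-I)*conj(1) + 1*(exp(3*I*pi/4))*conj(1)]
      = (1/8)[(1) + (exp(-3*I*pi/4)) + (I) + (exp(-I*pi/4)) + (-1) + (exp(I*pi/4)) + (-I) + (exp(3*I*pi/4))] = 0/8 = 0
  <chi_5*chi_0, chi_1> = (1/8)[1*(1)*conj(1) + 1*(exp(-3*I*pi/4))*conj(exp(I*pi/4)) + 1*(I)*conj(I) + 1*(exp(-I*pi/4))*conj(exp(3*I*pi/4)) + 1*(-1)*conj(-1) + 1*(exp(I*pi/4))*conj(exp(-3*I*pi/4)) + 1*(-I)*conj(-I) + 1*(exp(3*I*pi/4))*conj(exp(-I*pi/4))]
      = (1/8)[(1) + (-1) + (1) + (-1) + (1) + (-1) + (1) + (-1)] = 0/8 = 0
  <chi_5*chi_0, chi_2> = (1/8)[1*(1)*conj(1) + 1*(exp(-3*I*pi/4))*conj(I) + 1*(I)*conj(-1) + 1*(exp(-I*pi/4))*conj(-I) + 1*(-1)*conj(1) + 1*(exp(I*pi/4))*conj(I) + 1*(-I)*conj(-1) + 1*(exp(3*I*pi/4))*conj(-I)]
      = (1/8)[(1) + (-exp(-I*pi/4)) + (-I) + (exp(I*pi/4)) + (-1) + (-exp(3*I*pi/4)) + (I) + (exp(-3*I*pi/4))] = 0/8 = 0
  <chi_5*chi_0, chi_3> = (1/8)[1*(1)*conj(1) + 1*(exp(-3*I*pi/4))*conj(exp(3*I*pi/4)) + 1*(I)*conj(-I) + 1*(exp(-I*pi/4))*conj(exp(I*pi/4)) + 1*(-1)*conj(-1) + 1*(exp(I*pi/4))*conj(exp(-I*pi/4)) + 1*(-I)*conj(I) + 1*(exp(3*I*pi/4))*conj(exp(-3*I*pi/4))]
      = (1/8)[(1) + (I) + (-1) + (-I) + (1) + (I) + (-1) + (-I)] = 0/8 = 0
  <chi_5*chi_0, chi_4> = (1/8)[1*(1)*conj(1) + 1*(exp(-3*I*pi/4))*conj(-1) + 1*(I)*conj(1) + 1*(exp(-I*pi/4))*conj(-1) + 1*(-1)*conj(1) + 1*(exp(I*pi/4))*conj(-1) + 1*(-I)*conj(1) + 1*(exp(3*I*pi/4))*conj(-1)]
      = (1/8)[(1) + (-exp(-3*I*pi/4)) + (I) + (-exp(-I*pi/4)) + (-1) + (-exp(I*pi/4)) + (-I) + (-exp(3*I*pi/4))] = 0/8 = 0
  <chi_5*chi_0, chi_5> = (1/8)[1*(1)*conj(1) + 1*(exp(-3*I*pi/4))*conj(exp(-3*I*pi/4)) + 1*(I)*conj(I) + 1*(exp(-I*pi/4))*conj(exp(-I*pi/4)) + 1*(-1)*conj(-1) + 1*(exp(I*pi/4))*conj(exp(I*pi/4)) + 1*(-I)*conj(-I) + 1*(exp(3*I*pi/4))*conj(exp(3*I*pi/4))]
      = (1/8)[(1) + (1) + (1) + (1) + (1) + (1) + (1) + (1)] = 8/8 = 1
  <chi_5*chi_0, chi_6> = (1/8)[1*(1)*conj(1) + 1*(exp(-3*I*pi/4))*conj(-I) + 1*(I)*conj(-1) + 1*(exp(-I*pi/4))*conj(I) + 1*(-1)*conj(1) + 1*(exp(I*pi/4))*conj(-I) + 1*(-I)*conj(-1) + 1*(exp(3*I*pi/4))*conj(I)]
      = (1/8)[(1) + (exp(-I*pi/4)) + (-I) + (-exp(I*pi/4)) + (-1) + (exp(3*I*pi/4)) + (I) + (-exp(-3*I*pi/4))] = 0/8 = 0
  <chi_5*chi_0, chi_7> = (1/8)[1*(1)*conj(1) + 1*(exp(-3*I*pi/4))*conj(exp(-I*pi/4)) + 1*(I)*conj(-I) + 1*(exp(-I*pi/4))*conj(exp(-3*I*pi/4)) + 1*(-1)*conj(-1) + 1*(exp(I*pi/4))*conj(exp(3*I*pi/4)) + 1*(-I)*conj(I) + 1*(exp(3*I*pi/4))*conj(exp(I*pi/4))]
      = (1/8)[(1) + (-I) + (-1) + (I) + (1) + (-I) + (-1) + (I)] = 0/8 = 0
(Exp terms are combined using exp(i*s)*conj(exp(i*t)) = exp(i*(s-t)), and sums of them are collapsed using the identity that for every m > 1 the m distinct m-th roots of unity sum to 0, e.g. 1 + exp(2*I*pi/3) + exp(-2*I*pi/3) = 0.)
Hence the multiplicities are chi_5: 1. Dimension check: dim(chi_5)*dim(chi_0) = 1*1 = 1 and sum (mult * dim) = 1*1 = 1.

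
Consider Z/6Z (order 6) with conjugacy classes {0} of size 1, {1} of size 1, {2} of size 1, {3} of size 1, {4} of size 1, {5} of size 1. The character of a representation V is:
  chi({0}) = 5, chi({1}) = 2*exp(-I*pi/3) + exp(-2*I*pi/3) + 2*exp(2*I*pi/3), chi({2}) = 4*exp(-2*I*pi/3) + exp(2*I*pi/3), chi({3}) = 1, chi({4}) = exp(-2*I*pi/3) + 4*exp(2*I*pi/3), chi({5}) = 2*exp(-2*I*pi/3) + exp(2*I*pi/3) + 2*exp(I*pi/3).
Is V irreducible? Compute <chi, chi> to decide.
Not irreducible (reducible): <chi, chi> = 9 > 1.

Proof sketch: <chi, chi> = (1/|G|) sum_C |C| * |chi(C)|^2 = (1/6)[1*|5|^2 + 1*|2*exp(-I*pi/3) + exp(-2*I*pi/3) + 2*exp(2*I*pi/3)|^2 + 1*|4*exp(-2*I*pi/3) + exp(2*I*pi/3)|^2 + 1*|1|^2 + 1*|exp(-2*I*pi/3) + 4*exp(2*I*pi/3)|^2 + 1*|2*exp(-2*I*pi/3) + exp(2*I*pi/3) + 2*exp(I*pi/3)|^2]
  = (1/6)[(25) + (1) + (13) + (1) + (13) + (1)] = 54/6 = 9.
(Exp terms are combined using exp(i*s)*conj(exp(i*t)) = exp(i*(s-t)), and sums of them are collapsed using the identity that for every m > 1 the m distinct m-th roots of unity sum to 0, e.g. 1 + exp(2*I*pi/3) + exp(-2*I*pi/3) = 0.)
A character is irreducible iff <chi, chi> = 1, so this representation is reducible.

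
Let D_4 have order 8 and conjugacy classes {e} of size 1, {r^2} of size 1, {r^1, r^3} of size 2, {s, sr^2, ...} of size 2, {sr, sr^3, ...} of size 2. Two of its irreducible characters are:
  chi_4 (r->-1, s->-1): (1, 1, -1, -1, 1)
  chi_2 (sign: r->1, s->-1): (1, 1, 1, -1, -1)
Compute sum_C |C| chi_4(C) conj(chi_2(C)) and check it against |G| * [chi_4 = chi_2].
Sum = 0; so <chi_4, chi_2> = 0 (distinct irreducibles are orthogonal).

Derivation: Compute term by term over conjugacy classes (|C| * chi_4(C) * conj(chi_2(C))):
  1*(1)*conj(1) + 1*(1)*conj(1) + 2*(-1)*conj(1) + 2*(-1)*conj(-1) + 2*(1)*conj(-1)
  = (1) + (1) + (-2) + (2) + (-2)
  = 0.
Dividing by |G| = 8 gives 0/8 = 0, matching the row-orthogonality relation <chi_4, chi_2> = [chi_4 = chi_2].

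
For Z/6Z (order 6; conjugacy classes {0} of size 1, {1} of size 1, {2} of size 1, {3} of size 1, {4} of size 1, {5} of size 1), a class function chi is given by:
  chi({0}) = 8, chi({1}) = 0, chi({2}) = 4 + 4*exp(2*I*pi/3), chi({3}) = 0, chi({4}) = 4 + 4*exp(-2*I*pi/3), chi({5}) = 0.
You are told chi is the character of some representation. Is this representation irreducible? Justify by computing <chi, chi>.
Not irreducible (reducible): <chi, chi> = 16 > 1.

Explanation: <chi, chi> = (1/|G|) sum_C |C| * |chi(C)|^2 = (1/6)[1*|8|^2 + 1*|0|^2 + 1*|4 + 4*exp(2*I*pi/3)|^2 + 1*|0|^2 + 1*|4 + 4*exp(-2*I*pi/3)|^2 + 1*|0|^2]
  = (1/6)[(64) + (0) + (16) + (0) + (16) + (0)] = 96/6 = 16.
(Exp terms are combined using exp(i*s)*conj(exp(i*t)) = exp(i*(s-t)), and sums of them are collapsed using the identity that for every m > 1 the m distinct m-th roots of unity sum to 0, e.g. 1 + exp(2*I*pi/3) + exp(-2*I*pi/3) = 0.)
A character is irreducible iff <chi, chi> = 1, so this representation is reducible.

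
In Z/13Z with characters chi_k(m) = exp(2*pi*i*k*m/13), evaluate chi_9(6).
chi_9(6) = zeta_13^54 = exp(4*I*pi/13)

Details: chi_9(6) = zeta_13^(9*6) = zeta_13^54. Since zeta_13^13 = 1, this equals zeta_13^2 = exp(2*pi*i*2/13) = exp(4*I*pi/13).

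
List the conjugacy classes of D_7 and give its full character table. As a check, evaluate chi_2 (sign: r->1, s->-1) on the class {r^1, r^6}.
Conjugacy classes: {e} of size 1, {r^1, r^6} of size 2, {r^2, r^5} of size 2, {r^3, r^4} of size 2, {s, sr, ..., sr^6} of size 7.
Character table:
  irrep \ class              {e} (size 1)  {r^1, r^6} (size 2)  {r^2, r^5} (size 2)  {r^3, r^4} (size 2)  {s, sr, ..., sr^6} (size 7)
  chi_1 (triv)               1             1                    1                    1                    1                          
  chi_2 (sign: r->1, s->-1)  1             1                    1                    1                    -1                         
  chi_3 (2d, j=1)            2             2*cos(2*pi/7)        -2*cos(3*pi/7)       -2*cos(pi/7)         0                          
  chi_4 (2d, j=2)            2             -2*cos(3*pi/7)       -2*cos(pi/7)         2*cos(2*pi/7)        0                          
  chi_5 (2d, j=3)            2             -2*cos(pi/7)         2*cos(2*pi/7)        -2*cos(3*pi/7)       0                          

Spot check: chi_2 (sign: r->1, s->-1) on {r^1, r^6} = 1.

Why: D_7 has order 2*7 = 14 with 5 conjugacy classes, hence 5 irreducibles. Sum of squared dims 1 + 1 + 4 + 4 + 4 = 14 = |G|. Linear characters come from the abelianisation; the 2-dimensional irreps have character r^k -> 2*cos(2*pi*j*k/7), reflections -> 0.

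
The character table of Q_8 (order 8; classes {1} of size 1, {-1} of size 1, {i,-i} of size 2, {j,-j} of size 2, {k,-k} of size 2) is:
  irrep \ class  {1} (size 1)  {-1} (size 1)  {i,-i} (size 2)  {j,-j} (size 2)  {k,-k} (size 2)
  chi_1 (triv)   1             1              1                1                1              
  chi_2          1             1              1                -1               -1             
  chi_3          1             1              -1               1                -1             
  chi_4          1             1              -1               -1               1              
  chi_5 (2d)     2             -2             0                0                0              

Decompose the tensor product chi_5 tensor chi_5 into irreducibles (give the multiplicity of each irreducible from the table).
chi_5 tensor chi_5 = chi_1 + chi_2 + chi_3 + chi_4 (all other irreducibles have multiplicity 0).

Proof sketch: The character of a tensor product is the pointwise product (chi_5 * chi_5)(C) = chi_5(C) * chi_5(C):
  {1}: (2)*(2), {-1}: (-2)*(-2), {i,-i}: (0)*(0), {j,-j}: (0)*(0), {k,-k}: (0)*(0)
so (chi_5 * chi_5) takes values
  {1} -> 4, {-1} -> 4, {i,-i} -> 0, {j,-j} -> 0, {k,-k} -> 0.
Now take the inner product of this character with each irreducible chi from the table, <chi_5*chi_5, chi> = (1/8) sum_C |C| (chi_5*chi_5)(C) conj(chi(C)):
  <chi_5*chi_5, chi_1> = (1/8)[1*(4)*conj(1) + 1*(4)*conj(1) + 2*(0)*conj(1) + 2*(0)*conj(1) + 2*(0)*conj(1)]
      = (1/8)[(4) + (4) + (0) + (0) + (0)] = 8/8 = 1
  <chi_5*chi_5, chi_2> = (1/8)[1*(4)*conj(1) + 1*(4)*conj(1) + 2*(0)*conj(1) + 2*(0)*conj(-1) + 2*(0)*conj(-1)]
      = (1/8)[(4) + (4) + (0) + (0) + (0)] = 8/8 = 1
  <chi_5*chi_5, chi_3> = (1/8)[1*(4)*conj(1) + 1*(4)*conj(1) + 2*(0)*conj(-1) + 2*(0)*conj(1) + 2*(0)*conj(-1)]
      = (1/8)[(4) + (4) + (0) + (0) + (0)] = 8/8 = 1
  <chi_5*chi_5, chi_4> = (1/8)[1*(4)*conj(1) + 1*(4)*conj(1) + 2*(0)*conj(-1) + 2*(0)*conj(-1) + 2*(0)*conj(1)]
      = (1/8)[(4) + (4) + (0) + (0) + (0)] = 8/8 = 1
  <chi_5*chi_5, chi_5> = (1/8)[1*(4)*conj(2) + 1*(4)*conj(-2) + 2*(0)*conj(0) + 2*(0)*conj(0) + 2*(0)*conj(0)]
      = (1/8)[(8) + (-8) + (0) + (0) + (0)] = 0/8 = 0
Hence the multiplicities are chi_1: 1, chi_2: 1, chi_3: 1, chi_4: 1. Dimension check: dim(chi_5)*dim(chi_5) = 2*2 = 4 and sum (mult * dim) = 1*1 + 1*1 + 1*1 + 1*1 = 4.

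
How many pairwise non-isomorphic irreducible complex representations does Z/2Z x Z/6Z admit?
12

Justification: The number of irreducible complex representations of a finite group equals its number of conjugacy classes. Z/2Z x Z/6Z is abelian of order 12, so every element is its own conjugacy class: 12 classes, so Z/2Z x Z/6Z (order 12) has exactly 12 irreducible complex representations.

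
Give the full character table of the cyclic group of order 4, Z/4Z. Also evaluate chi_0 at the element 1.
Character table of Z/4Z (irreps indexed chi_0,...,chi_3 with chi_k(m) = zeta_4^(k*m), zeta_4 = exp(2*pi*i/4)):
  irrep \ class  {0} (size 1)  {1} (size 1)  {2} (size 1)  {3} (size 1)
  chi_0          1             1             1             1           
  chi_1          1             I             -1            -I          
  chi_2          1             -1            1             -1          
  chi_3          1             -I            -1            I           

Spot check: chi_0(1) = zeta_4^(0*1) = zeta_4^0 = 1.

Argument: Z/4Z is abelian, so all 4 irreducible complex representations are 1-dimensional. They are given by chi_k(m) = zeta_4^(k*m) for k = 0,...,3. Row orthogonality: sum_m chi_k(m) conj(chi_l(m)) = 4 * [k = l].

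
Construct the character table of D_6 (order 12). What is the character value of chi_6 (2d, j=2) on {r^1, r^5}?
Conjugacy classes: {e} of size 1, {r^3} of size 1, {r^1, r^5} of size 2, {r^2, r^4} of size 2, {s, sr^2, ...} of size 3, {sr, sr^3, ...} of size 3.
Character table:
  irrep \ class              {e} (size 1)  {r^3} (size 1)  {r^1, r^5} (size 2)  {r^2, r^4} (size 2)  {s, sr^2, ...} (size 3)  {sr, sr^3, ...} (size 3)
  chi_1 (triv)               1             1               1                    1                    1                        1                       
  chi_2 (sign: r->1, s->-1)  1             1               1                    1                    -1                       -1                      
  chi_3 (r->-1, s->1)        1             -1              -1                   1                    1                        -1                      
  chi_4 (r->-1, s->-1)       1             -1              -1                   1                    -1                       1                       
  chi_5 (2d, j=1)            2             -2              1                    -1                   0                        0                       
  chi_6 (2d, j=2)            2             2               -1                   -1                   0                        0                       

Spot check: chi_6 (2d, j=2) on {r^1, r^5} = -1.

Proof sketch: D_6 has order 2*6 = 12 with 6 conjugacy classes, hence 6 irreducibles. Sum of squared dims 1 + 1 + 1 + 1 + 4 + 4 = 12 = |G|. Linear characters come from the abelianisation; the 2-dimensional irreps have character r^k -> 2*cos(2*pi*j*k/6), reflections -> 0.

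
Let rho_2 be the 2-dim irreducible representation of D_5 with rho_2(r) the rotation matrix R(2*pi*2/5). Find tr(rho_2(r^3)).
chi_{rho_2}(r^3) = 2*cos(2*pi*2*3/5) = -1/2 + sqrt(5)/2

Justification: rho_2(r^3) is rotation by angle 2*pi*2*3/5, whose trace is 2*cos(2*pi*2*3/5) = -1/2 + sqrt(5)/2.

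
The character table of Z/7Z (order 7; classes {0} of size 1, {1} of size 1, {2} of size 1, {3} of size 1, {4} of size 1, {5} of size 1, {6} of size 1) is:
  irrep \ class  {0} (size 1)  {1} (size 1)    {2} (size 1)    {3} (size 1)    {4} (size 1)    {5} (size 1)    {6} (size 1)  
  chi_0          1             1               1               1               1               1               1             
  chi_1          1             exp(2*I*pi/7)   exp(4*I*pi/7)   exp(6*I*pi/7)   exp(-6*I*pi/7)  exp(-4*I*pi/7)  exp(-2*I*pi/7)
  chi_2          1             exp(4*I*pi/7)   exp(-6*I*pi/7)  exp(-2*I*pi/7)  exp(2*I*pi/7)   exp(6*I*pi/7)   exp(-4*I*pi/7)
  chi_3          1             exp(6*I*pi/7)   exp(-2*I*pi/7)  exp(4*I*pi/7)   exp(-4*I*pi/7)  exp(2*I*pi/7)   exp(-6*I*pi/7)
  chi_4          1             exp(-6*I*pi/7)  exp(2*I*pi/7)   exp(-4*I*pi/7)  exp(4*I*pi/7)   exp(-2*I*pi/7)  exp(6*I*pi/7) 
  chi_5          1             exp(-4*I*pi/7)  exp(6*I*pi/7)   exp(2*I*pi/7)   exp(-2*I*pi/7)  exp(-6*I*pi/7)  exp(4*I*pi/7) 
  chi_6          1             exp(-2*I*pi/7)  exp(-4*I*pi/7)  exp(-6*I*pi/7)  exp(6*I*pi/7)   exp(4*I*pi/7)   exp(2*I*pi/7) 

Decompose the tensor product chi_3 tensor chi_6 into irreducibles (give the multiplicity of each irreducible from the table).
chi_3 tensor chi_6 = chi_2 (all other irreducibles have multiplicity 0).

Explanation: The character of a tensor product is the pointwise product (chi_3 * chi_6)(C) = chi_3(C) * chi_6(C):
  {0}: (1)*(1), {1}: (exp(6*I*pi/7))*(exp(-2*I*pi/7)), {2}: (exp(-2*I*pi/7))*(exp(-4*I*pi/7)), {3}: (exp(4*I*pi/7))*(exp(-6*I*pi/7)), {4}: (exp(-4*I*pi/7))*(exp(6*I*pi/7)), {5}: (exp(2*I*pi/7))*(exp(4*I*pi/7)), {6}: (exp(-6*I*pi/7))*(exp(2*I*pi/7))
so (chi_3 * chi_6) takes values
  {0} -> 1, {1} -> exp(4*I*pi/7), {2} -> exp(-6*I*pi/7), {3} -> exp(-2*I*pi/7), {4} -> exp(2*I*pi/7), {5} -> exp(6*I*pi/7), {6} -> exp(-4*I*pi/7).
Now take the inner product of this character with each irreducible chi from the table, <chi_3*chi_6, chi> = (1/7) sum_C |C| (chi_3*chi_6)(C) conj(chi(C)):
  <chi_3*chi_6, chi_0> = (1/7)[1*(1)*conj(1) + 1*(exp(4*I*pi/7))*conj(1) + 1*(exp(-6*I*pi/7))*conj(1) + 1*(exp(-2*I*pi/7))*conj(1) + 1*(exp(2*I*pi/7))*conj(1) + 1*(exp(6*I*pi/7))*conj(1) + 1*(exp(-4*I*pi/7))*conj(1)]
      = (1/7)[(1) + (exp(4*I*pi/7)) + (exp(-6*I*pi/7)) + (exp(-2*I*pi/7)) + (exp(2*I*pi/7)) + (exp(6*I*pi/7)) + (exp(-4*I*pi/7))] = 0/7 = 0
  <chi_3*chi_6, chi_1> = (1/7)[1*(1)*conj(1) + 1*(exp(4*I*pi/7))*conj(exp(2*I*pi/7)) + 1*(exp(-6*I*pi/7))*conj(exp(4*I*pi/7)) + 1*(exp(-2*I*pi/7))*conj(exp(6*I*pi/7)) + 1*(exp(2*I*pi/7))*conj(exp(-6*I*pi/7)) + 1*(exp(6*I*pi/7))*conj(exp(-4*I*pi/7)) + 1*(exp(-4*I*pi/7))*conj(exp(-2*I*pi/7))]
      = (1/7)[(1) + (exp(2*I*pi/7)) + (exp(4*I*pi/7)) + (exp(6*I*pi/7)) + (exp(-6*I*pi/7)) + (exp(-4*I*pi/7)) + (exp(-2*I*pi/7))] = 0/7 = 0
  <chi_3*chi_6, chi_2> = (1/7)[1*(1)*conj(1) + 1*(exp(4*I*pi/7))*conj(exp(4*I*pi/7)) + 1*(exp(-6*I*pi/7))*conj(exp(-6*I*pi/7)) + 1*(exp(-2*I*pi/7))*conj(exp(-2*I*pi/7)) + 1*(exp(2*I*pi/7))*conj(exp(2*I*pi/7)) + 1*(exp(6*I*pi/7))*conj(exp(6*I*pi/7)) + 1*(exp(-4*I*pi/7))*conj(exp(-4*I*pi/7))]
      = (1/7)[(1) + (1) + (1) + (1) + (1) + (1) + (1)] = 7/7 = 1
  <chi_3*chi_6, chi_3> = (1/7)[1*(1)*conj(1) + 1*(exp(4*I*pi/7))*conj(exp(6*I*pi/7)) + 1*(exp(-6*I*pi/7))*conj(exp(-2*I*pi/7)) + 1*(exp(-2*I*pi/7))*conj(exp(4*I*pi/7)) + 1*(exp(2*I*pi/7))*conj(exp(-4*I*pi/7)) + 1*(exp(6*I*pi/7))*conj(exp(2*I*pi/7)) + 1*(exp(-4*I*pi/7))*conj(exp(-6*I*pi/7))]
      = (1/7)[(1) + (exp(-2*I*pi/7)) + (exp(-4*I*pi/7)) + (exp(-6*I*pi/7)) + (exp(6*I*pi/7)) + (exp(4*I*pi/7)) + (exp(2*I*pi/7))] = 0/7 = 0
  <chi_3*chi_6, chi_4> = (1/7)[1*(1)*conj(1) + 1*(exp(4*I*pi/7))*conj(exp(-6*I*pi/7)) + 1*(exp(-6*I*pi/7))*conj(exp(2*I*pi/7)) + 1*(exp(-2*I*pi/7))*conj(exp(-4*I*pi/7)) + 1*(exp(2*I*pi/7))*conj(exp(4*I*pi/7)) + 1*(exp(6*I*pi/7))*conj(exp(-2*I*pi/7)) + 1*(exp(-4*I*pi/7))*conj(exp(6*I*pi/7))]
      = (1/7)[(1) + (exp(-4*I*pi/7)) + (exp(6*I*pi/7)) + (exp(2*I*pi/7)) + (exp(-2*I*pi/7)) + (exp(-6*I*pi/7)) + (exp(4*I*pi/7))] = 0/7 = 0
  <chi_3*chi_6, chi_5> = (1/7)[1*(1)*conj(1) + 1*(exp(4*I*pi/7))*conj(exp(-4*I*pi/7)) + 1*(exp(-6*I*pi/7))*conj(exp(6*I*pi/7)) + 1*(exp(-2*I*pi/7))*conj(exp(2*I*pi/7)) + 1*(exp(2*I*pi/7))*conj(exp(-2*I*pi/7)) + 1*(exp(6*I*pi/7))*conj(exp(-6*I*pi/7)) + 1*(exp(-4*I*pi/7))*conj(exp(4*I*pi/7))]
      = (1/7)[(1) + (exp(-6*I*pi/7)) + (exp(2*I*pi/7)) + (exp(-4*I*pi/7)) + (exp(4*I*pi/7)) + (exp(-2*I*pi/7)) + (exp(6*I*pi/7))] = 0/7 = 0
  <chi_3*chi_6, chi_6> = (1/7)[1*(1)*conj(1) + 1*(exp(4*I*pi/7))*conj(exp(-2*I*pi/7)) + 1*(exp(-6*I*pi/7))*conj(exp(-4*I*pi/7)) + 1*(exp(-2*I*pi/7))*conj(exp(-6*I*pi/7)) + 1*(exp(2*I*pi/7))*conj(exp(6*I*pi/7)) + 1*(exp(6*I*pi/7))*conj(exp(4*I*pi/7)) + 1*(exp(-4*I*pi/7))*conj(exp(2*I*pi/7))]
      = (1/7)[(1) + (exp(6*I*pi/7)) + (exp(-2*I*pi/7)) + (exp(4*I*pi/7)) + (exp(-4*I*pi/7)) + (exp(2*I*pi/7)) + (exp(-6*I*pi/7))] = 0/7 = 0
(Exp terms are combined using exp(i*s)*conj(exp(i*t)) = exp(i*(s-t)), and sums of them are collapsed using the identity that for every m > 1 the m distinct m-th roots of unity sum to 0, e.g. 1 + exp(2*I*pi/3) + exp(-2*I*pi/3) = 0.)
Hence the multiplicities are chi_2: 1. Dimension check: dim(chi_3)*dim(chi_6) = 1*1 = 1 and sum (mult * dim) = 1*1 = 1.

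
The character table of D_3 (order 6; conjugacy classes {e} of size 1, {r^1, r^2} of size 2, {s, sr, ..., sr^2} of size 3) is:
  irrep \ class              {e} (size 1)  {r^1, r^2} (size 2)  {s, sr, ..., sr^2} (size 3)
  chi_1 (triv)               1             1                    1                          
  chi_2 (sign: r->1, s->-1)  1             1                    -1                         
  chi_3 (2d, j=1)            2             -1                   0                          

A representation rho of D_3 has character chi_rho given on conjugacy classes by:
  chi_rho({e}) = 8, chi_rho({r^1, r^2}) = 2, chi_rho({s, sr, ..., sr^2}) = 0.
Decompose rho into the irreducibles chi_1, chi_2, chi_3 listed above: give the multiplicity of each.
Multiplicities: chi_1: 2, chi_2: 2, chi_3: 2.

Solution. Use <chi_rho, chi> = (1/|G|) sum_C |C| * chi_rho(C) * conj(chi(C)) with |G| = 6 for each irreducible chi in the table:
  <chi_rho, chi_1> = (1/6)[1*(8)*conj(1) + 2*(2)*conj(1) + 3*(0)*conj(1)]
      = (1/6)[(8) + (4) + (0)] = 12/6 = 2
  <chi_rho, chi_2> = (1/6)[1*(8)*conj(1) + 2*(2)*conj(1) + 3*(0)*conj(-1)]
      = (1/6)[(8) + (4) + (0)] = 12/6 = 2
  <chi_rho, chi_3> = (1/6)[1*(8)*conj(2) + 2*(2)*conj(-1) + 3*(0)*conj(0)]
      = (1/6)[(16) + (-4) + (0)] = 12/6 = 2
Dimension check: dim(rho) = sum (mult * dim) = 2*1 + 2*1 + 2*2 = 8 = chi_rho(e) = 8.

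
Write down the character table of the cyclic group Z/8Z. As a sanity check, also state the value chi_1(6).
Character table of Z/8Z (irreps indexed chi_0,...,chi_7 with chi_k(m) = zeta_8^(k*m), zeta_8 = exp(2*pi*i/8)):
  irrep \ class  {0} (size 1)  {1} (size 1)    {2} (size 1)  {3} (size 1)    {4} (size 1)  {5} (size 1)    {6} (size 1)  {7} (size 1)  
  chi_0          1             1               1             1               1             1               1             1             
  chi_1          1             exp(I*pi/4)     I             exp(3*I*pi/4)   -1            exp(-3*I*pi/4)  -I            exp(-I*pi/4)  
  chi_2          1             I               -1            -I              1             I               -1            -I            
  chi_3          1             exp(3*I*pi/4)   -I            exp(I*pi/4)     -1            exp(-I*pi/4)    I             exp(-3*I*pi/4)
  chi_4          1             -1              1             -1              1             -1              1             -1            
  chi_5          1             exp(-3*I*pi/4)  I             exp(-I*pi/4)    -1            exp(I*pi/4)     -I            exp(3*I*pi/4) 
  chi_6          1             -I              -1            I               1             -I              -1            I             
  chi_7          1             exp(-I*pi/4)    -I            exp(-3*I*pi/4)  -1            exp(3*I*pi/4)   I             exp(I*pi/4)   

Spot check: chi_1(6) = zeta_8^(1*6) = zeta_8^6 = -I.

Justification: Z/8Z is abelian, so all 8 irreducible complex representations are 1-dimensional. They are given by chi_k(m) = zeta_8^(k*m) for k = 0,...,7. Row orthogonality: sum_m chi_k(m) conj(chi_l(m)) = 8 * [k = l].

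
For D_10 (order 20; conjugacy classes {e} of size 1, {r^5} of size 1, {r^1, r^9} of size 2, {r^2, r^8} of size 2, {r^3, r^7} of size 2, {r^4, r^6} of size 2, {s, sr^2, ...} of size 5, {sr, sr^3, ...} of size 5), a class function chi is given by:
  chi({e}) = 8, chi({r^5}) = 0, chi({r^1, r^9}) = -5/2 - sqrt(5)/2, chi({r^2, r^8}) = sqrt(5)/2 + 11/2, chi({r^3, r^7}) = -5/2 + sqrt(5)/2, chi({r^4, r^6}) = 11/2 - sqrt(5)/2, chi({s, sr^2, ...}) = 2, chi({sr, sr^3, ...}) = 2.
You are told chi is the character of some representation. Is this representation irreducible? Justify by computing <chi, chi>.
Not irreducible (reducible): <chi, chi> = 13 > 1.

Solution. <chi, chi> = (1/|G|) sum_C |C| * |chi(C)|^2 = (1/20)[1*|8|^2 + 1*|0|^2 + 2*|-5/2 - sqrt(5)/2|^2 + 2*|sqrt(5)/2 + 11/2|^2 + 2*|-5/2 + sqrt(5)/2|^2 + 2*|11/2 - sqrt(5)/2|^2 + 5*|2|^2 + 5*|2|^2]
  = (1/20)[(64) + (0) + (5*sqrt(5) + 15) + (11*sqrt(5) + 63) + (15 - 5*sqrt(5)) + (63 - 11*sqrt(5)) + (20) + (20)] = 260/20 = 13.
A character is irreducible iff <chi, chi> = 1, so this representation is reducible.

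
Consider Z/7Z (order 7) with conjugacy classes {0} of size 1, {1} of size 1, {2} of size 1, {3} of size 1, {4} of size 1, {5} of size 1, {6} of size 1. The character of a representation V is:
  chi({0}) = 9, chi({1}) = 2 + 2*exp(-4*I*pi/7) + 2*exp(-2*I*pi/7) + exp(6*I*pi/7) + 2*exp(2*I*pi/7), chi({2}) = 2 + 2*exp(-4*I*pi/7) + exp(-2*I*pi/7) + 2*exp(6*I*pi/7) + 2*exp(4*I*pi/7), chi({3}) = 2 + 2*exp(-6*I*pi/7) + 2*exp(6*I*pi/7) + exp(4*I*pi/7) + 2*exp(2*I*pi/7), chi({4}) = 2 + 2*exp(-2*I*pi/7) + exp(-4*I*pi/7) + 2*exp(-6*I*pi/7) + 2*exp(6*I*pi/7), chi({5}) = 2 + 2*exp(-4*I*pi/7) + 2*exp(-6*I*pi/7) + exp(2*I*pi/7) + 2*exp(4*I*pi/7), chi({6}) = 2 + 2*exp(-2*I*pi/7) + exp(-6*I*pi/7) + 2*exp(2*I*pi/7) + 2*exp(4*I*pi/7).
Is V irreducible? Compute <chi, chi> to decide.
Not irreducible (reducible): <chi, chi> = 17 > 1.

<chi, chi> = (1/|G|) sum_C |C| * |chi(C)|^2 = (1/7)[1*|9|^2 + 1*|2 + 2*exp(-4*I*pi/7) + 2*exp(-2*I*pi/7) + exp(6*I*pi/7) + 2*exp(2*I*pi/7)|^2 + 1*|2 + 2*exp(-4*I*pi/7) + exp(-2*I*pi/7) + 2*exp(6*I*pi/7) + 2*exp(4*I*pi/7)|^2 + 1*|2 + 2*exp(-6*I*pi/7) + 2*exp(6*I*pi/7) + exp(4*I*pi/7) + 2*exp(2*I*pi/7)|^2 + 1*|2 + 2*exp(-2*I*pi/7) + exp(-4*I*pi/7) + 2*exp(-6*I*pi/7) + 2*exp(6*I*pi/7)|^2 + 1*|2 + 2*exp(-4*I*pi/7) + 2*exp(-6*I*pi/7) + exp(2*I*pi/7) + 2*exp(4*I*pi/7)|^2 + 1*|2 + 2*exp(-2*I*pi/7) + exp(-6*I*pi/7) + 2*exp(2*I*pi/7) + 2*exp(4*I*pi/7)|^2]
  = (1/7)[(81) + (17 + 12*exp(-4*I*pi/7) + 12*exp(-2*I*pi/7) + 8*exp(-6*I*pi/7) + 8*exp(6*I*pi/7) + 12*exp(2*I*pi/7) + 12*exp(4*I*pi/7)) + (17 + 12*exp(-4*I*pi/7) + 8*exp(-2*I*pi/7) + 12*exp(-6*I*pi/7) + 12*exp(6*I*pi/7) + 8*exp(2*I*pi/7) + 12*exp(4*I*pi/7)) + (17 + 12*exp(-2*I*pi/7) + 8*exp(-4*I*pi/7) + 12*exp(-6*I*pi/7) + 12*exp(6*I*pi/7) + 8*exp(4*I*pi/7) + 12*exp(2*I*pi/7)) + (17 + 12*exp(-2*I*pi/7) + 8*exp(-4*I*pi/7) + 12*exp(-6*I*pi/7) + 12*exp(6*I*pi/7) + 8*exp(4*I*pi/7) + 12*exp(2*I*pi/7)) + (17 + 12*exp(-4*I*pi/7) + 8*exp(-2*I*pi/7) + 12*exp(-6*I*pi/7) + 12*exp(6*I*pi/7) + 8*exp(2*I*pi/7) + 12*exp(4*I*pi/7)) + (17 + 12*exp(-4*I*pi/7) + 12*exp(-2*I*pi/7) + 8*exp(-6*I*pi/7) + 8*exp(6*I*pi/7) + 12*exp(2*I*pi/7) + 12*exp(4*I*pi/7))] = 119/7 = 17.
(Exp terms are combined using exp(i*s)*conj(exp(i*t)) = exp(i*(s-t)), and sums of them are collapsed using the identity that for every m > 1 the m distinct m-th roots of unity sum to 0, e.g. 1 + exp(2*I*pi/3) + exp(-2*I*pi/3) = 0.)
A character is irreducible iff <chi, chi> = 1, so this representation is reducible.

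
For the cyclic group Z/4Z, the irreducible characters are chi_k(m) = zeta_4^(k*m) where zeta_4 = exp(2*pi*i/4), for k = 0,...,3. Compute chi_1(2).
chi_1(2) = zeta_4^2 = -1

Solution. chi_1(2) = zeta_4^(1*2) = zeta_4^2. Since zeta_4^4 = 1, this equals zeta_4^2 = exp(2*pi*i*2/4) = -1.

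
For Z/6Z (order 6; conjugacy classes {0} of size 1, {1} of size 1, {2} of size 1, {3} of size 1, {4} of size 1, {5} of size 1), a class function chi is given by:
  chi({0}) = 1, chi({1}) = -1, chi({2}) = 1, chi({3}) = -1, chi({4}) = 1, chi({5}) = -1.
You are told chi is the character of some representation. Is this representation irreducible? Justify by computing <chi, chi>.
Irreducible: <chi, chi> = 1.

Why: <chi, chi> = (1/|G|) sum_C |C| * |chi(C)|^2 = (1/6)[1*|1|^2 + 1*|-1|^2 + 1*|1|^2 + 1*|-1|^2 + 1*|1|^2 + 1*|-1|^2]
  = (1/6)[(1) + (1) + (1) + (1) + (1) + (1)] = 6/6 = 1.
(Exp terms are combined using exp(i*s)*conj(exp(i*t)) = exp(i*(s-t)), and sums of them are collapsed using the identity that for every m > 1 the m distinct m-th roots of unity sum to 0, e.g. 1 + exp(2*I*pi/3) + exp(-2*I*pi/3) = 0.)
A character is irreducible iff <chi, chi> = 1, so this representation is irreducible.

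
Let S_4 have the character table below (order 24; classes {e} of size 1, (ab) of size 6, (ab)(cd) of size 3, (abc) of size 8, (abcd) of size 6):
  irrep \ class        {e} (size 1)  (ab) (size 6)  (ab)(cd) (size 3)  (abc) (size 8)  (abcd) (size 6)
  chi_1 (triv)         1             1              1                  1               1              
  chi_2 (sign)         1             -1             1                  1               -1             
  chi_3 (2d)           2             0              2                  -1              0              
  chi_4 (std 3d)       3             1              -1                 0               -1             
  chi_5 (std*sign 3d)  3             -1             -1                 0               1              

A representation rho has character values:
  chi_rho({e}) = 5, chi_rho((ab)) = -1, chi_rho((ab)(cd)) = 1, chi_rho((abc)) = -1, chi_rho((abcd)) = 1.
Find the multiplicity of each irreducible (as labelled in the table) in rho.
Multiplicities: chi_1: 0, chi_2: 0, chi_3: 1, chi_4: 0, chi_5: 1.

Use <chi_rho, chi> = (1/|G|) sum_C |C| * chi_rho(C) * conj(chi(C)) with |G| = 24 for each irreducible chi in the table:
  <chi_rho, chi_1> = (1/24)[1*(5)*conj(1) + 6*(-1)*conj(1) + 3*(1)*conj(1) + 8*(-1)*conj(1) + 6*(1)*conj(1)]
      = (1/24)[(5) + (-6) + (3) + (-8) + (6)] = 0/24 = 0
  <chi_rho, chi_2> = (1/24)[1*(5)*conj(1) + 6*(-1)*conj(-1) + 3*(1)*conj(1) + 8*(-1)*conj(1) + 6*(1)*conj(-1)]
      = (1/24)[(5) + (6) + (3) + (-8) + (-6)] = 0/24 = 0
  <chi_rho, chi_3> = (1/24)[1*(5)*conj(2) + 6*(-1)*conj(0) + 3*(1)*conj(2) + 8*(-1)*conj(-1) + 6*(1)*conj(0)]
      = (1/24)[(10) + (0) + (6) + (8) + (0)] = 24/24 = 1
  <chi_rho, chi_4> = (1/24)[1*(5)*conj(3) + 6*(-1)*conj(1) + 3*(1)*conj(-1) + 8*(-1)*conj(0) + 6*(1)*conj(-1)]
      = (1/24)[(15) + (-6) + (-3) + (0) + (-6)] = 0/24 = 0
  <chi_rho, chi_5> = (1/24)[1*(5)*conj(3) + 6*(-1)*conj(-1) + 3*(1)*conj(-1) + 8*(-1)*conj(0) + 6*(1)*conj(1)]
      = (1/24)[(15) + (6) + (-3) + (0) + (6)] = 24/24 = 1
Dimension check: dim(rho) = sum (mult * dim) = 0*1 + 0*1 + 1*2 + 0*3 + 1*3 = 5 = chi_rho(e) = 5.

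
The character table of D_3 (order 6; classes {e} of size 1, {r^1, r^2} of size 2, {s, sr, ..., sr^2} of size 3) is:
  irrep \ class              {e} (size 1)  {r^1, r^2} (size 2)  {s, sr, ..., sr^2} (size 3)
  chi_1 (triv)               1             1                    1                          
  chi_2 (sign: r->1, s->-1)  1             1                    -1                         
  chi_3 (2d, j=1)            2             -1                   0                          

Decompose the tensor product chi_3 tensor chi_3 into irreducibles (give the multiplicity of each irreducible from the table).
chi_3 tensor chi_3 = chi_1 + chi_2 + chi_3 (all other irreducibles have multiplicity 0).

Details: The character of a tensor product is the pointwise product (chi_3 * chi_3)(C) = chi_3(C) * chi_3(C):
  {e}: (2)*(2), {r^1, r^2}: (-1)*(-1), {s, sr, ..., sr^2}: (0)*(0)
so (chi_3 * chi_3) takes values
  {e} -> 4, {r^1, r^2} -> 1, {s, sr, ..., sr^2} -> 0.
Now take the inner product of this character with each irreducible chi from the table, <chi_3*chi_3, chi> = (1/6) sum_C |C| (chi_3*chi_3)(C) conj(chi(C)):
  <chi_3*chi_3, chi_1> = (1/6)[1*(4)*conj(1) + 2*(1)*conj(1) + 3*(0)*conj(1)]
      = (1/6)[(4) + (2) + (0)] = 6/6 = 1
  <chi_3*chi_3, chi_2> = (1/6)[1*(4)*conj(1) + 2*(1)*conj(1) + 3*(0)*conj(-1)]
      = (1/6)[(4) + (2) + (0)] = 6/6 = 1
  <chi_3*chi_3, chi_3> = (1/6)[1*(4)*conj(2) + 2*(1)*conj(-1) + 3*(0)*conj(0)]
      = (1/6)[(8) + (-2) + (0)] = 6/6 = 1
Hence the multiplicities are chi_1: 1, chi_2: 1, chi_3: 1. Dimension check: dim(chi_3)*dim(chi_3) = 2*2 = 4 and sum (mult * dim) = 1*1 + 1*1 + 1*2 = 4.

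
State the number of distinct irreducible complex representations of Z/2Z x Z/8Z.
16

The number of irreducible complex representations of a finite group equals its number of conjugacy classes. Z/2Z x Z/8Z is abelian of order 16, so every element is its own conjugacy class: 16 classes, so Z/2Z x Z/8Z (order 16) has exactly 16 irreducible complex representations.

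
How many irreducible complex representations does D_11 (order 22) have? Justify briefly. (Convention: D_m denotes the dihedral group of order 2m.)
7

Proof sketch: The number of irreducible complex representations of a finite group equals its number of conjugacy classes. D_11 has 7 conjugacy classes ((n+3)/2 for n odd), so D_11 (order 22) has exactly 7 irreducible complex representations.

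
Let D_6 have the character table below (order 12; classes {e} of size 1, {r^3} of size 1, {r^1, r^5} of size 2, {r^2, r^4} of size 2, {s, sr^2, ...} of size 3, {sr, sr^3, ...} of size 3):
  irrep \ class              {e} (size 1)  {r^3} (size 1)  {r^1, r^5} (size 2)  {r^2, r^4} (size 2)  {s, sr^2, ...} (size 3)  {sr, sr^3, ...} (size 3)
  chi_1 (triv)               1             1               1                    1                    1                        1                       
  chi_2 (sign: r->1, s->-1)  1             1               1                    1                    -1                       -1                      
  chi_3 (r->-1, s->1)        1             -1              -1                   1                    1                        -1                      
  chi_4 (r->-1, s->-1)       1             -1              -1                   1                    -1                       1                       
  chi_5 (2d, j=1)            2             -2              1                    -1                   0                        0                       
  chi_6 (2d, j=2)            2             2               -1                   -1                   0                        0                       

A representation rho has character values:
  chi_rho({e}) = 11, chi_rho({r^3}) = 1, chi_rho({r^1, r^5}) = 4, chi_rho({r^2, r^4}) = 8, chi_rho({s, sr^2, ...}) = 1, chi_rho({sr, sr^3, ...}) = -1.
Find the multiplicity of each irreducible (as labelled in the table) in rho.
Multiplicities: chi_1: 3, chi_2: 3, chi_3: 2, chi_4: 1, chi_5: 1, chi_6: 0.

Why: Use <chi_rho, chi> = (1/|G|) sum_C |C| * chi_rho(C) * conj(chi(C)) with |G| = 12 for each irreducible chi in the table:
  <chi_rho, chi_1> = (1/12)[1*(11)*conj(1) + 1*(1)*conj(1) + 2*(4)*conj(1) + 2*(8)*conj(1) + 3*(1)*conj(1) + 3*(-1)*conj(1)]
      = (1/12)[(11) + (1) + (8) + (16) + (3) + (-3)] = 36/12 = 3
  <chi_rho, chi_2> = (1/12)[1*(11)*conj(1) + 1*(1)*conj(1) + 2*(4)*conj(1) + 2*(8)*conj(1) + 3*(1)*conj(-1) + 3*(-1)*conj(-1)]
      = (1/12)[(11) + (1) + (8) + (16) + (-3) + (3)] = 36/12 = 3
  <chi_rho, chi_3> = (1/12)[1*(11)*conj(1) + 1*(1)*conj(-1) + 2*(4)*conj(-1) + 2*(8)*conj(1) + 3*(1)*conj(1) + 3*(-1)*conj(-1)]
      = (1/12)[(11) + (-1) + (-8) + (16) + (3) + (3)] = 24/12 = 2
  <chi_rho, chi_4> = (1/12)[1*(11)*conj(1) + 1*(1)*conj(-1) + 2*(4)*conj(-1) + 2*(8)*conj(1) + 3*(1)*conj(-1) + 3*(-1)*conj(1)]
      = (1/12)[(11) + (-1) + (-8) + (16) + (-3) + (-3)] = 12/12 = 1
  <chi_rho, chi_5> = (1/12)[1*(11)*conj(2) + 1*(1)*conj(-2) + 2*(4)*conj(1) + 2*(8)*conj(-1) + 3*(1)*conj(0) + 3*(-1)*conj(0)]
      = (1/12)[(22) + (-2) + (8) + (-16) + (0) + (0)] = 12/12 = 1
  <chi_rho, chi_6> = (1/12)[1*(11)*conj(2) + 1*(1)*conj(2) + 2*(4)*conj(-1) + 2*(8)*conj(-1) + 3*(1)*conj(0) + 3*(-1)*conj(0)]
      = (1/12)[(22) + (2) + (-8) + (-16) + (0) + (0)] = 0/12 = 0
Dimension check: dim(rho) = sum (mult * dim) = 3*1 + 3*1 + 2*1 + 1*1 + 1*2 + 0*2 = 11 = chi_rho(e) = 11.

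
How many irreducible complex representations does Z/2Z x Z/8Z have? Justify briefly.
16

Justification: The number of irreducible complex representations of a finite group equals its number of conjugacy classes. Z/2Z x Z/8Z is abelian of order 16, so every element is its own conjugacy class: 16 classes, so Z/2Z x Z/8Z (order 16) has exactly 16 irreducible complex representations.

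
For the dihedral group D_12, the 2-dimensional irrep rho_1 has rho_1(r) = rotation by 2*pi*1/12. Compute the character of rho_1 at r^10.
chi_{rho_1}(r^10) = 2*cos(2*pi*1*10/12) = 1

Derivation: rho_1(r^10) is rotation by angle 2*pi*1*10/12, whose trace is 2*cos(2*pi*1*10/12) = 1.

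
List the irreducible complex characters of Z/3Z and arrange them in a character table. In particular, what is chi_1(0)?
Character table of Z/3Z (irreps indexed chi_0,...,chi_2 with chi_k(m) = zeta_3^(k*m), zeta_3 = exp(2*pi*i/3)):
  irrep \ class  {0} (size 1)  {1} (size 1)    {2} (size 1)  
  chi_0          1             1               1             
  chi_1          1             exp(2*I*pi/3)   exp(-2*I*pi/3)
  chi_2          1             exp(-2*I*pi/3)  exp(2*I*pi/3) 

Spot check: chi_1(0) = zeta_3^(1*0) = zeta_3^0 = 1.

Derivation: Z/3Z is abelian, so all 3 irreducible complex representations are 1-dimensional. They are given by chi_k(m) = zeta_3^(k*m) for k = 0,...,2. Row orthogonality: sum_m chi_k(m) conj(chi_l(m)) = 3 * [k = l].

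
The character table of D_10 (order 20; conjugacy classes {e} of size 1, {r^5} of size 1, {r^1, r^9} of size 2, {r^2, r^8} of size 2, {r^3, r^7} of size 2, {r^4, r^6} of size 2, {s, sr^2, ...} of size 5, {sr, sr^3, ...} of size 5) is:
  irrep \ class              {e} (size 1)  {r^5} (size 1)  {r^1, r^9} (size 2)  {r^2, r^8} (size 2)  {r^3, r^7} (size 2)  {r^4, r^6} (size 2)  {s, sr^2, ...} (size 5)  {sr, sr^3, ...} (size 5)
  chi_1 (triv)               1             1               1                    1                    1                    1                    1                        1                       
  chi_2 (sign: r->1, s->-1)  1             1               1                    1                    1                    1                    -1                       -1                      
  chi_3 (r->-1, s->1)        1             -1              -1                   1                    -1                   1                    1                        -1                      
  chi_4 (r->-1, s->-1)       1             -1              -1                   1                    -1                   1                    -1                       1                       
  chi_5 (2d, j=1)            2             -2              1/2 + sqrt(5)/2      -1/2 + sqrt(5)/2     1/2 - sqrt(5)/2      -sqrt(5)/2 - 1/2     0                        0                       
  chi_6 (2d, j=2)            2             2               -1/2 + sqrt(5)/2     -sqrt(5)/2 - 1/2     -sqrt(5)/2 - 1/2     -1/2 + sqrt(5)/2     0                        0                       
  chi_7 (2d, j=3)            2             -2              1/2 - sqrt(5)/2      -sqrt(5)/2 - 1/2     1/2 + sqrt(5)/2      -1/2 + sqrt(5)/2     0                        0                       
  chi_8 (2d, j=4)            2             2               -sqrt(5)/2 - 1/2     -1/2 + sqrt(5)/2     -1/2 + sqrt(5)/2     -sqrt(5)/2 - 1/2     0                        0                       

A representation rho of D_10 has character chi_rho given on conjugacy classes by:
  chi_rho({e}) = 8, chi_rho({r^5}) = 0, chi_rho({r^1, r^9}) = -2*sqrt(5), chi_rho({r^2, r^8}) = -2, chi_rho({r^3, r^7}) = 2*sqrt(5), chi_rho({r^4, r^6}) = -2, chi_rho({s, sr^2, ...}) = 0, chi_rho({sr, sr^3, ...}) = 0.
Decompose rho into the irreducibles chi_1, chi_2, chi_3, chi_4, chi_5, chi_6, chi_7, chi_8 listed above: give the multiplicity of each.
Multiplicities: chi_1: 0, chi_2: 0, chi_3: 0, chi_4: 0, chi_5: 0, chi_6: 0, chi_7: 2, chi_8: 2.

Use <chi_rho, chi> = (1/|G|) sum_C |C| * chi_rho(C) * conj(chi(C)) with |G| = 20 for each irreducible chi in the table:
  <chi_rho, chi_1> = (1/20)[1*(8)*conj(1) + 1*(0)*conj(1) + 2*(-2*sqrt(5))*conj(1) + 2*(-2)*conj(1) + 2*(2*sqrt(5))*conj(1) + 2*(-2)*conj(1) + 5*(0)*conj(1) + 5*(0)*conj(1)]
      = (1/20)[(8) + (0) + (-4*sqrt(5)) + (-4) + (4*sqrt(5)) + (-4) + (0) + (0)] = 0/20 = 0
  <chi_rho, chi_2> = (1/20)[1*(8)*conj(1) + 1*(0)*conj(1) + 2*(-2*sqrt(5))*conj(1) + 2*(-2)*conj(1) + 2*(2*sqrt(5))*conj(1) + 2*(-2)*conj(1) + 5*(0)*conj(-1) + 5*(0)*conj(-1)]
      = (1/20)[(8) + (0) + (-4*sqrt(5)) + (-4) + (4*sqrt(5)) + (-4) + (0) + (0)] = 0/20 = 0
  <chi_rho, chi_3> = (1/20)[1*(8)*conj(1) + 1*(0)*conj(-1) + 2*(-2*sqrt(5))*conj(-1) + 2*(-2)*conj(1) + 2*(2*sqrt(5))*conj(-1) + 2*(-2)*conj(1) + 5*(0)*conj(1) + 5*(0)*conj(-1)]
      = (1/20)[(8) + (0) + (4*sqrt(5)) + (-4) + (-4*sqrt(5)) + (-4) + (0) + (0)] = 0/20 = 0
  <chi_rho, chi_4> = (1/20)[1*(8)*conj(1) + 1*(0)*conj(-1) + 2*(-2*sqrt(5))*conj(-1) + 2*(-2)*conj(1) + 2*(2*sqrt(5))*conj(-1) + 2*(-2)*conj(1) + 5*(0)*conj(-1) + 5*(0)*conj(1)]
      = (1/20)[(8) + (0) + (4*sqrt(5)) + (-4) + (-4*sqrt(5)) + (-4) + (0) + (0)] = 0/20 = 0
  <chi_rho, chi_5> = (1/20)[1*(8)*conj(2) + 1*(0)*conj(-2) + 2*(-2*sqrt(5))*conj(1/2 + sqrt(5)/2) + 2*(-2)*conj(-1/2 + sqrt(5)/2) + 2*(2*sqrt(5))*conj(1/2 - sqrt(5)/2) + 2*(-2)*conj(-sqrt(5)/2 - 1/2) + 5*(0)*conj(0) + 5*(0)*conj(0)]
      = (1/20)[(16) + (0) + (-10 - 2*sqrt(5)) + (2 - 2*sqrt(5)) + (-10 + 2*sqrt(5)) + (2 + 2*sqrt(5)) + (0) + (0)] = 0/20 = 0
  <chi_rho, chi_6> = (1/20)[1*(8)*conj(2) + 1*(0)*conj(2) + 2*(-2*sqrt(5))*conj(-1/2 + sqrt(5)/2) + 2*(-2)*conj(-sqrt(5)/2 - 1/2) + 2*(2*sqrt(5))*conj(-sqrt(5)/2 - 1/2) + 2*(-2)*conj(-1/2 + sqrt(5)/2) + 5*(0)*conj(0) + 5*(0)*conj(0)]
      = (1/20)[(16) + (0) + (-10 + 2*sqrt(5)) + (2 + 2*sqrt(5)) + (-10 - 2*sqrt(5)) + (2 - 2*sqrt(5)) + (0) + (0)] = 0/20 = 0
  <chi_rho, chi_7> = (1/20)[1*(8)*conj(2) + 1*(0)*conj(-2) + 2*(-2*sqrt(5))*conj(1/2 - sqrt(5)/2) + 2*(-2)*conj(-sqrt(5)/2 - 1/2) + 2*(2*sqrt(5))*conj(1/2 + sqrt(5)/2) + 2*(-2)*conj(-1/2 + sqrt(5)/2) + 5*(0)*conj(0) + 5*(0)*conj(0)]
      = (1/20)[(16) + (0) + (10 - 2*sqrt(5)) + (2 + 2*sqrt(5)) + (2*sqrt(5) + 10) + (2 - 2*sqrt(5)) + (0) + (0)] = 40/20 = 2
  <chi_rho, chi_8> = (1/20)[1*(8)*conj(2) + 1*(0)*conj(2) + 2*(-2*sqrt(5))*conj(-sqrt(5)/2 - 1/2) + 2*(-2)*conj(-1/2 + sqrt(5)/2) + 2*(2*sqrt(5))*conj(-1/2 + sqrt(5)/2) + 2*(-2)*conj(-sqrt(5)/2 - 1/2) + 5*(0)*conj(0) + 5*(0)*conj(0)]
      = (1/20)[(16) + (0) + (2*sqrt(5) + 10) + (2 - 2*sqrt(5)) + (10 - 2*sqrt(5)) + (2 + 2*sqrt(5)) + (0) + (0)] = 40/20 = 2
Dimension check: dim(rho) = sum (mult * dim) = 0*1 + 0*1 + 0*1 + 0*1 + 0*2 + 0*2 + 2*2 + 2*2 = 8 = chi_rho(e) = 8.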